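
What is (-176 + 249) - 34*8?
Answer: -199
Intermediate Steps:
(-176 + 249) - 34*8 = 73 - 1*272 = 73 - 272 = -199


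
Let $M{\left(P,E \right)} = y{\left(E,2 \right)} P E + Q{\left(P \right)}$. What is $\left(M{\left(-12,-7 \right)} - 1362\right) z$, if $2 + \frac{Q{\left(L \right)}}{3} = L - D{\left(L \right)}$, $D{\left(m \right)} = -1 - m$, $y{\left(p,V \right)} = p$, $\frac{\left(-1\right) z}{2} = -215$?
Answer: $-870750$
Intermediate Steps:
$z = 430$ ($z = \left(-2\right) \left(-215\right) = 430$)
$Q{\left(L \right)} = -3 + 6 L$ ($Q{\left(L \right)} = -6 + 3 \left(L - \left(-1 - L\right)\right) = -6 + 3 \left(L + \left(1 + L\right)\right) = -6 + 3 \left(1 + 2 L\right) = -6 + \left(3 + 6 L\right) = -3 + 6 L$)
$M{\left(P,E \right)} = -3 + 6 P + P E^{2}$ ($M{\left(P,E \right)} = E P E + \left(-3 + 6 P\right) = P E^{2} + \left(-3 + 6 P\right) = -3 + 6 P + P E^{2}$)
$\left(M{\left(-12,-7 \right)} - 1362\right) z = \left(\left(-3 + 6 \left(-12\right) - 12 \left(-7\right)^{2}\right) - 1362\right) 430 = \left(\left(-3 - 72 - 588\right) - 1362\right) 430 = \left(-663 - 1362\right) 430 = \left(-2025\right) 430 = -870750$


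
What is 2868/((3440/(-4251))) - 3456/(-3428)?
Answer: -2611364679/737020 ≈ -3543.1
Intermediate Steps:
2868/((3440/(-4251))) - 3456/(-3428) = 2868/((3440*(-1/4251))) - 3456*(-1/3428) = 2868/(-3440/4251) + 864/857 = 2868*(-4251/3440) + 864/857 = -3047967/860 + 864/857 = -2611364679/737020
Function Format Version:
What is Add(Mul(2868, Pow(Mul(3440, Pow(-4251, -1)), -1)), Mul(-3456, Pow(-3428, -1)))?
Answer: Rational(-2611364679, 737020) ≈ -3543.1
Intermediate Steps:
Add(Mul(2868, Pow(Mul(3440, Pow(-4251, -1)), -1)), Mul(-3456, Pow(-3428, -1))) = Add(Mul(2868, Pow(Mul(3440, Rational(-1, 4251)), -1)), Mul(-3456, Rational(-1, 3428))) = Add(Mul(2868, Pow(Rational(-3440, 4251), -1)), Rational(864, 857)) = Add(Mul(2868, Rational(-4251, 3440)), Rational(864, 857)) = Add(Rational(-3047967, 860), Rational(864, 857)) = Rational(-2611364679, 737020)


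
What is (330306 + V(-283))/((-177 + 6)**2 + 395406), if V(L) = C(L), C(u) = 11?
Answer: 330317/424647 ≈ 0.77786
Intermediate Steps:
V(L) = 11
(330306 + V(-283))/((-177 + 6)**2 + 395406) = (330306 + 11)/((-177 + 6)**2 + 395406) = 330317/((-171)**2 + 395406) = 330317/(29241 + 395406) = 330317/424647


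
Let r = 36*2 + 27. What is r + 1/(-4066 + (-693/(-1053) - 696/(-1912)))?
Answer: 11253200661/113668976 ≈ 99.000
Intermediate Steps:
r = 99 (r = 72 + 27 = 99)
r + 1/(-4066 + (-693/(-1053) - 696/(-1912))) = 99 + 1/(-4066 + (-693/(-1053) - 696/(-1912))) = 99 + 1/(-4066 + (-693*(-1/1053) - 696*(-1/1912))) = 99 + 1/(-4066 + (77/117 + 87/239)) = 99 + 1/(-4066 + 28582/27963) = 99 + 1/(-113668976/27963) = 99 - 27963/113668976 = 11253200661/113668976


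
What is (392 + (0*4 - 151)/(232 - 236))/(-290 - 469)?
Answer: -573/1012 ≈ -0.56621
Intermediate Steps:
(392 + (0*4 - 151)/(232 - 236))/(-290 - 469) = (392 + (0 - 151)/(-4))/(-759) = (392 - 151*(-1/4))*(-1/759) = (392 + 151/4)*(-1/759) = (1719/4)*(-1/759) = -573/1012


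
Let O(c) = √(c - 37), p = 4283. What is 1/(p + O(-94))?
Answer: 4283/18344220 - I*√131/18344220 ≈ 0.00023348 - 6.2393e-7*I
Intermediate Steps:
O(c) = √(-37 + c)
1/(p + O(-94)) = 1/(4283 + √(-37 - 94)) = 1/(4283 + √(-131)) = 1/(4283 + I*√131)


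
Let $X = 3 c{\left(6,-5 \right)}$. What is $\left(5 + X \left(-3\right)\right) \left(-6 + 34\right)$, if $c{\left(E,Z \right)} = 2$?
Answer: $-364$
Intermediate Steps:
$X = 6$ ($X = 3 \cdot 2 = 6$)
$\left(5 + X \left(-3\right)\right) \left(-6 + 34\right) = \left(5 + 6 \left(-3\right)\right) \left(-6 + 34\right) = \left(5 - 18\right) 28 = \left(-13\right) 28 = -364$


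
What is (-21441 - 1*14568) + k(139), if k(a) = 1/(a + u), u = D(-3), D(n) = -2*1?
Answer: -4933232/137 ≈ -36009.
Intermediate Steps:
D(n) = -2
u = -2
k(a) = 1/(-2 + a) (k(a) = 1/(a - 2) = 1/(-2 + a))
(-21441 - 1*14568) + k(139) = (-21441 - 1*14568) + 1/(-2 + 139) = (-21441 - 14568) + 1/137 = -36009 + 1/137 = -4933232/137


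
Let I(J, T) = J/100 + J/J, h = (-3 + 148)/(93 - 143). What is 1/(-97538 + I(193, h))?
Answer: -100/9753507 ≈ -1.0253e-5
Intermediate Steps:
h = -29/10 (h = 145/(-50) = 145*(-1/50) = -29/10 ≈ -2.9000)
I(J, T) = 1 + J/100 (I(J, T) = J*(1/100) + 1 = J/100 + 1 = 1 + J/100)
1/(-97538 + I(193, h)) = 1/(-97538 + (1 + (1/100)*193)) = 1/(-97538 + (1 + 193/100)) = 1/(-97538 + 293/100) = 1/(-9753507/100) = -100/9753507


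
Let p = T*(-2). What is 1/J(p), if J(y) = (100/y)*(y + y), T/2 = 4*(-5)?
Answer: 1/200 ≈ 0.0050000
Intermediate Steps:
T = -40 (T = 2*(4*(-5)) = 2*(-20) = -40)
p = 80 (p = -40*(-2) = 80)
J(y) = 200 (J(y) = (100/y)*(2*y) = 200)
1/J(p) = 1/200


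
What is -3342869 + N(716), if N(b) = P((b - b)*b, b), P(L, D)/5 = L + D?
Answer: -3339289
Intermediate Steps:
P(L, D) = 5*D + 5*L (P(L, D) = 5*(L + D) = 5*(D + L) = 5*D + 5*L)
N(b) = 5*b (N(b) = 5*b + 5*((b - b)*b) = 5*b + 5*(0*b) = 5*b + 5*0 = 5*b + 0 = 5*b)
-3342869 + N(716) = -3342869 + 5*716 = -3342869 + 3580 = -3339289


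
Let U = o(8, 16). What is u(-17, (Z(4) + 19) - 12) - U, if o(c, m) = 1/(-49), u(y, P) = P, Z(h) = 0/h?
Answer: 344/49 ≈ 7.0204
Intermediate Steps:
Z(h) = 0
o(c, m) = -1/49
U = -1/49 ≈ -0.020408
u(-17, (Z(4) + 19) - 12) - U = ((0 + 19) - 12) - 1*(-1/49) = (19 - 12) + 1/49 = 7 + 1/49 = 344/49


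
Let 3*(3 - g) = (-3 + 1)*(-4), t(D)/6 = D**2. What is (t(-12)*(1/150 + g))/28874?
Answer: 3672/360925 ≈ 0.010174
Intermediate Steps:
t(D) = 6*D**2
g = 1/3 (g = 3 - (-3 + 1)*(-4)/3 = 3 - (-2)*(-4)/3 = 3 - 1/3*8 = 3 - 8/3 = 1/3 ≈ 0.33333)
(t(-12)*(1/150 + g))/28874 = ((6*(-12)**2)*(1/150 + 1/3))/28874 = ((6*144)*(1/150 + 1/3))*(1/28874) = (864*(17/50))*(1/28874) = (7344/25)*(1/28874) = 3672/360925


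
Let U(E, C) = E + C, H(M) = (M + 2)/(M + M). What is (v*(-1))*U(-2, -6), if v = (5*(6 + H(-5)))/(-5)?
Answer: -252/5 ≈ -50.400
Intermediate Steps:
H(M) = (2 + M)/(2*M) (H(M) = (2 + M)/((2*M)) = (2 + M)*(1/(2*M)) = (2 + M)/(2*M))
v = -63/10 (v = (5*(6 + (1/2)*(2 - 5)/(-5)))/(-5) = (5*(6 + (1/2)*(-1/5)*(-3)))*(-1/5) = (5*(6 + 3/10))*(-1/5) = (5*(63/10))*(-1/5) = (63/2)*(-1/5) = -63/10 ≈ -6.3000)
U(E, C) = C + E
(v*(-1))*U(-2, -6) = (-63/10*(-1))*(-6 - 2) = (63/10)*(-8) = -252/5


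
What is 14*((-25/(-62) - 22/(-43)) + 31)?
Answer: 595595/1333 ≈ 446.81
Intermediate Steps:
14*((-25/(-62) - 22/(-43)) + 31) = 14*((-25*(-1/62) - 22*(-1/43)) + 31) = 14*((25/62 + 22/43) + 31) = 14*(2439/2666 + 31) = 14*(85085/2666) = 595595/1333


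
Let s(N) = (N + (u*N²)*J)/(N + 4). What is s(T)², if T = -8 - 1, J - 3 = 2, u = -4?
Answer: 2653641/25 ≈ 1.0615e+5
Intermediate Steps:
J = 5 (J = 3 + 2 = 5)
T = -9
s(N) = (N - 20*N²)/(4 + N) (s(N) = (N - 4*N²*5)/(N + 4) = (N - 20*N²)/(4 + N))
s(T)² = (-9*(1 - 20*(-9))/(4 - 9))² = (-9*(1 + 180)/(-5))² = (-9*(-⅕)*181)² = (1629/5)² = 2653641/25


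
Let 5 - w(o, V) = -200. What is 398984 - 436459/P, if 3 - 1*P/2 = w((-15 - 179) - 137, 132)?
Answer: 161625995/404 ≈ 4.0006e+5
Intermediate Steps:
w(o, V) = 205 (w(o, V) = 5 - 1*(-200) = 5 + 200 = 205)
P = -404 (P = 6 - 2*205 = 6 - 410 = -404)
398984 - 436459/P = 398984 - 436459/(-404) = 398984 - 436459*(-1)/404 = 398984 - 1*(-436459/404) = 398984 + 436459/404 = 161625995/404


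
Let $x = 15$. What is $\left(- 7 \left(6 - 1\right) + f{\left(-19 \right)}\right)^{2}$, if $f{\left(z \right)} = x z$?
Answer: $102400$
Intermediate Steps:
$f{\left(z \right)} = 15 z$
$\left(- 7 \left(6 - 1\right) + f{\left(-19 \right)}\right)^{2} = \left(- 7 \left(6 - 1\right) + 15 \left(-19\right)\right)^{2} = \left(\left(-7\right) 5 - 285\right)^{2} = \left(-35 - 285\right)^{2} = \left(-320\right)^{2} = 102400$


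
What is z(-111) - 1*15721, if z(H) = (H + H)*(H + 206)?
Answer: -36811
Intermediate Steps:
z(H) = 2*H*(206 + H) (z(H) = (2*H)*(206 + H) = 2*H*(206 + H))
z(-111) - 1*15721 = 2*(-111)*(206 - 111) - 1*15721 = 2*(-111)*95 - 15721 = -21090 - 15721 = -36811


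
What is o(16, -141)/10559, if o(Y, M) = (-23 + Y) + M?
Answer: -148/10559 ≈ -0.014016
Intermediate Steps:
o(Y, M) = -23 + M + Y
o(16, -141)/10559 = (-23 - 141 + 16)/10559 = -148*1/10559 = -148/10559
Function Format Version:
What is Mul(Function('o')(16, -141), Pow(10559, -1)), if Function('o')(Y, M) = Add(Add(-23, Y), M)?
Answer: Rational(-148, 10559) ≈ -0.014016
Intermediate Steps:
Function('o')(Y, M) = Add(-23, M, Y)
Mul(Function('o')(16, -141), Pow(10559, -1)) = Mul(Add(-23, -141, 16), Pow(10559, -1)) = Mul(-148, Rational(1, 10559)) = Rational(-148, 10559)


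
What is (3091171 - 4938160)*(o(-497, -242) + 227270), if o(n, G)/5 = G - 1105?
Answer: -407325719115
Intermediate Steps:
o(n, G) = -5525 + 5*G (o(n, G) = 5*(G - 1105) = 5*(-1105 + G) = -5525 + 5*G)
(3091171 - 4938160)*(o(-497, -242) + 227270) = (3091171 - 4938160)*((-5525 + 5*(-242)) + 227270) = -1846989*((-5525 - 1210) + 227270) = -1846989*(-6735 + 227270) = -1846989*220535 = -407325719115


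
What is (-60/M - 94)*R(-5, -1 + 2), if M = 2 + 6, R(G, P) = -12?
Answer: 1218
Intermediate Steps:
M = 8
(-60/M - 94)*R(-5, -1 + 2) = (-60/(8*1) - 94)*(-12) = (-60/8 - 94)*(-12) = (-60*⅛ - 94)*(-12) = (-15/2 - 94)*(-12) = -203/2*(-12) = 1218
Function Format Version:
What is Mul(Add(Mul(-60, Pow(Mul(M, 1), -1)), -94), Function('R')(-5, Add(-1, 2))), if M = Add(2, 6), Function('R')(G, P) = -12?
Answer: 1218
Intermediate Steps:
M = 8
Mul(Add(Mul(-60, Pow(Mul(M, 1), -1)), -94), Function('R')(-5, Add(-1, 2))) = Mul(Add(Mul(-60, Pow(Mul(8, 1), -1)), -94), -12) = Mul(Add(Mul(-60, Pow(8, -1)), -94), -12) = Mul(Add(Mul(-60, Rational(1, 8)), -94), -12) = Mul(Add(Rational(-15, 2), -94), -12) = Mul(Rational(-203, 2), -12) = 1218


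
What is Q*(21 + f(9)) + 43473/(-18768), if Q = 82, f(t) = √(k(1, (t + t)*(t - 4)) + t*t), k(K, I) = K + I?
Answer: 10758341/6256 + 164*√43 ≈ 2795.1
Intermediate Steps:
k(K, I) = I + K
f(t) = √(1 + t² + 2*t*(-4 + t)) (f(t) = √(((t + t)*(t - 4) + 1) + t*t) = √(((2*t)*(-4 + t) + 1) + t²) = √((2*t*(-4 + t) + 1) + t²) = √((1 + 2*t*(-4 + t)) + t²) = √(1 + t² + 2*t*(-4 + t)))
Q*(21 + f(9)) + 43473/(-18768) = 82*(21 + √(1 - 8*9 + 3*9²)) + 43473/(-18768) = 82*(21 + √(1 - 72 + 3*81)) + 43473*(-1/18768) = 82*(21 + √(1 - 72 + 243)) - 14491/6256 = 82*(21 + √172) - 14491/6256 = 82*(21 + 2*√43) - 14491/6256 = (1722 + 164*√43) - 14491/6256 = 10758341/6256 + 164*√43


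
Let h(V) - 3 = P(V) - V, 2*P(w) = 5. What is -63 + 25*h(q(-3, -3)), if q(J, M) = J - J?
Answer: 149/2 ≈ 74.500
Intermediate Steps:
P(w) = 5/2 (P(w) = (1/2)*5 = 5/2)
q(J, M) = 0
h(V) = 11/2 - V (h(V) = 3 + (5/2 - V) = 11/2 - V)
-63 + 25*h(q(-3, -3)) = -63 + 25*(11/2 - 1*0) = -63 + 25*(11/2 + 0) = -63 + 25*(11/2) = -63 + 275/2 = 149/2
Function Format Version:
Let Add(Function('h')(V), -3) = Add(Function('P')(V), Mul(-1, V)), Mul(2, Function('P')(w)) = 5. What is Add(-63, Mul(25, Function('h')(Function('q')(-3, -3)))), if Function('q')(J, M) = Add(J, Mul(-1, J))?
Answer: Rational(149, 2) ≈ 74.500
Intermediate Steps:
Function('P')(w) = Rational(5, 2) (Function('P')(w) = Mul(Rational(1, 2), 5) = Rational(5, 2))
Function('q')(J, M) = 0
Function('h')(V) = Add(Rational(11, 2), Mul(-1, V)) (Function('h')(V) = Add(3, Add(Rational(5, 2), Mul(-1, V))) = Add(Rational(11, 2), Mul(-1, V)))
Add(-63, Mul(25, Function('h')(Function('q')(-3, -3)))) = Add(-63, Mul(25, Add(Rational(11, 2), Mul(-1, 0)))) = Add(-63, Mul(25, Add(Rational(11, 2), 0))) = Add(-63, Mul(25, Rational(11, 2))) = Add(-63, Rational(275, 2)) = Rational(149, 2)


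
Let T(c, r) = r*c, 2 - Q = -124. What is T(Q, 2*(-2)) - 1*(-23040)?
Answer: 22536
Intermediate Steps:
Q = 126 (Q = 2 - 1*(-124) = 2 + 124 = 126)
T(c, r) = c*r
T(Q, 2*(-2)) - 1*(-23040) = 126*(2*(-2)) - 1*(-23040) = 126*(-4) + 23040 = -504 + 23040 = 22536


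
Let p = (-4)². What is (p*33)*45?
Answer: 23760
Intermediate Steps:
p = 16
(p*33)*45 = (16*33)*45 = 528*45 = 23760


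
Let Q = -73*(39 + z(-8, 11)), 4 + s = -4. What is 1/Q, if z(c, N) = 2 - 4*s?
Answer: -1/5329 ≈ -0.00018765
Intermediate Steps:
s = -8 (s = -4 - 4 = -8)
z(c, N) = 34 (z(c, N) = 2 - 4*(-8) = 2 + 32 = 34)
Q = -5329 (Q = -73*(39 + 34) = -73*73 = -5329)
1/Q = 1/(-5329) = -1/5329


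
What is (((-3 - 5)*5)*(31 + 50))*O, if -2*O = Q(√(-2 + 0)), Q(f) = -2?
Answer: -3240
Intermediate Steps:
O = 1 (O = -½*(-2) = 1)
(((-3 - 5)*5)*(31 + 50))*O = (((-3 - 5)*5)*(31 + 50))*1 = (-8*5*81)*1 = -40*81*1 = -3240*1 = -3240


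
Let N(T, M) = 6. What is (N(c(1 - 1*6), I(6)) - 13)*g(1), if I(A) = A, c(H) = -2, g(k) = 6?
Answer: -42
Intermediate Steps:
(N(c(1 - 1*6), I(6)) - 13)*g(1) = (6 - 13)*6 = -7*6 = -42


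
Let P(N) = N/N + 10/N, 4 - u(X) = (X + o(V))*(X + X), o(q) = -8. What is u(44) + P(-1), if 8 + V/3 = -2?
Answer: -3173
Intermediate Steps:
V = -30 (V = -24 + 3*(-2) = -24 - 6 = -30)
u(X) = 4 - 2*X*(-8 + X) (u(X) = 4 - (X - 8)*(X + X) = 4 - (-8 + X)*2*X = 4 - 2*X*(-8 + X))
P(N) = 1 + 10/N
u(44) + P(-1) = (4 - 2*44² + 16*44) + (10 - 1)/(-1) = (4 - 2*1936 + 704) - 1*9 = (4 - 3872 + 704) - 9 = -3164 - 9 = -3173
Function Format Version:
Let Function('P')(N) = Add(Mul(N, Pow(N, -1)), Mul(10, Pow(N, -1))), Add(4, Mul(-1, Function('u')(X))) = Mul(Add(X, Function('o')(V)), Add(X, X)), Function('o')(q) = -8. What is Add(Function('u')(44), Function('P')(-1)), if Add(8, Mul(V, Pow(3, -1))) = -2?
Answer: -3173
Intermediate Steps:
V = -30 (V = Add(-24, Mul(3, -2)) = Add(-24, -6) = -30)
Function('u')(X) = Add(4, Mul(-2, X, Add(-8, X))) (Function('u')(X) = Add(4, Mul(-1, Mul(Add(X, -8), Add(X, X)))) = Add(4, Mul(-1, Mul(Add(-8, X), Mul(2, X)))) = Add(4, Mul(-1, Mul(2, X, Add(-8, X)))) = Add(4, Mul(-2, X, Add(-8, X))))
Function('P')(N) = Add(1, Mul(10, Pow(N, -1)))
Add(Function('u')(44), Function('P')(-1)) = Add(Add(4, Mul(-2, Pow(44, 2)), Mul(16, 44)), Mul(Pow(-1, -1), Add(10, -1))) = Add(Add(4, Mul(-2, 1936), 704), Mul(-1, 9)) = Add(Add(4, -3872, 704), -9) = Add(-3164, -9) = -3173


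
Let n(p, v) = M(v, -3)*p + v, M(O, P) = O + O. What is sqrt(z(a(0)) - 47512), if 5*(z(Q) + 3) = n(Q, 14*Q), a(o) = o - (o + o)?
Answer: I*sqrt(47515) ≈ 217.98*I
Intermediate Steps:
M(O, P) = 2*O
a(o) = -o (a(o) = o - 2*o = -o)
n(p, v) = v + 2*p*v (n(p, v) = (2*v)*p + v = 2*p*v + v = v + 2*p*v)
z(Q) = -3 + 14*Q*(1 + 2*Q)/5 (z(Q) = -3 + ((14*Q)*(1 + 2*Q))/5 = -3 + (14*Q*(1 + 2*Q))/5 = -3 + 14*Q*(1 + 2*Q)/5)
sqrt(z(a(0)) - 47512) = sqrt((-3 + 14*(-1*0)/5 + 28*(-1*0)**2/5) - 47512) = sqrt((-3 + (14/5)*0 + (28/5)*0**2) - 47512) = sqrt((-3 + 0 + (28/5)*0) - 47512) = sqrt((-3 + 0 + 0) - 47512) = sqrt(-3 - 47512) = sqrt(-47515) = I*sqrt(47515)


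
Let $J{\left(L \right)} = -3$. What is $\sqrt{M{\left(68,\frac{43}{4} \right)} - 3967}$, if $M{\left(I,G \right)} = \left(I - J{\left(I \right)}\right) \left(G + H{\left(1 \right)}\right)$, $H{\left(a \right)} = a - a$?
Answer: $\frac{i \sqrt{12815}}{2} \approx 56.602 i$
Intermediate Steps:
$H{\left(a \right)} = 0$
$M{\left(I,G \right)} = G \left(3 + I\right)$ ($M{\left(I,G \right)} = \left(I - -3\right) \left(G + 0\right) = \left(I + 3\right) G = \left(3 + I\right) G = G \left(3 + I\right)$)
$\sqrt{M{\left(68,\frac{43}{4} \right)} - 3967} = \sqrt{\frac{43}{4} \left(3 + 68\right) - 3967} = \sqrt{43 \cdot \frac{1}{4} \cdot 71 - 3967} = \sqrt{\frac{43}{4} \cdot 71 - 3967} = \sqrt{\frac{3053}{4} - 3967} = \sqrt{- \frac{12815}{4}} = \frac{i \sqrt{12815}}{2}$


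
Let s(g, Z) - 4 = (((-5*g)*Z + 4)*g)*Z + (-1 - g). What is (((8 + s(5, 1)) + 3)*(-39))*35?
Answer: 131040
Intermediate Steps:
s(g, Z) = 3 - g + Z*g*(4 - 5*Z*g) (s(g, Z) = 4 + ((((-5*g)*Z + 4)*g)*Z + (-1 - g)) = 4 + (((-5*Z*g + 4)*g)*Z + (-1 - g)) = 4 + (((4 - 5*Z*g)*g)*Z + (-1 - g)) = 4 + ((g*(4 - 5*Z*g))*Z + (-1 - g)) = 4 + (Z*g*(4 - 5*Z*g) + (-1 - g)) = 4 + (-1 - g + Z*g*(4 - 5*Z*g)) = 3 - g + Z*g*(4 - 5*Z*g))
(((8 + s(5, 1)) + 3)*(-39))*35 = (((8 + (3 - 1*5 - 5*1²*5² + 4*1*5)) + 3)*(-39))*35 = (((8 + (3 - 5 - 5*1*25 + 20)) + 3)*(-39))*35 = (((8 + (3 - 5 - 125 + 20)) + 3)*(-39))*35 = (((8 - 107) + 3)*(-39))*35 = ((-99 + 3)*(-39))*35 = -96*(-39)*35 = 3744*35 = 131040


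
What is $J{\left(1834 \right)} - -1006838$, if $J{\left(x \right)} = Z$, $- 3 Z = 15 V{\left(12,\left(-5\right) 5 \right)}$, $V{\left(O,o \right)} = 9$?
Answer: $1006793$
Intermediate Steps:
$Z = -45$ ($Z = - \frac{15 \cdot 9}{3} = \left(- \frac{1}{3}\right) 135 = -45$)
$J{\left(x \right)} = -45$
$J{\left(1834 \right)} - -1006838 = -45 - -1006838 = -45 + 1006838 = 1006793$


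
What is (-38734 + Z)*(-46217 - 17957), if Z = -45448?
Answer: 5402295668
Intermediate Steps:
(-38734 + Z)*(-46217 - 17957) = (-38734 - 45448)*(-46217 - 17957) = -84182*(-64174) = 5402295668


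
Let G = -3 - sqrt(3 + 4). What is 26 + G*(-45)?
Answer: 161 + 45*sqrt(7) ≈ 280.06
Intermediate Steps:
G = -3 - sqrt(7) ≈ -5.6458
26 + G*(-45) = 26 + (-3 - sqrt(7))*(-45) = 26 + (135 + 45*sqrt(7)) = 161 + 45*sqrt(7)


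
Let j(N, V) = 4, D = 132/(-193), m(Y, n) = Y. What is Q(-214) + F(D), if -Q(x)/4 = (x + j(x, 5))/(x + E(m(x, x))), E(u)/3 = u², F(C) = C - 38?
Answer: -511989482/13237291 ≈ -38.678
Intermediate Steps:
D = -132/193 (D = 132*(-1/193) = -132/193 ≈ -0.68394)
F(C) = -38 + C
E(u) = 3*u²
Q(x) = -4*(4 + x)/(x + 3*x²) (Q(x) = -4*(x + 4)/(x + 3*x²) = -4*(4 + x)/(x + 3*x²))
Q(-214) + F(D) = 4*(-4 - 1*(-214))/(-214*(1 + 3*(-214))) + (-38 - 132/193) = 4*(-1/214)*(-4 + 214)/(1 - 642) - 7466/193 = 4*(-1/214)*210/(-641) - 7466/193 = 4*(-1/214)*(-1/641)*210 - 7466/193 = 420/68587 - 7466/193 = -511989482/13237291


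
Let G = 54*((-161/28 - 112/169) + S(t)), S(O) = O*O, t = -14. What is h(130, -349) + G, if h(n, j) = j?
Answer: 3342385/338 ≈ 9888.7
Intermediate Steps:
S(O) = O²
G = 3460347/338 (G = 54*((-161/28 - 112/169) + (-14)²) = 54*((-161*1/28 - 112*1/169) + 196) = 54*((-23/4 - 112/169) + 196) = 54*(-4335/676 + 196) = 54*(128161/676) = 3460347/338 ≈ 10238.)
h(130, -349) + G = -349 + 3460347/338 = 3342385/338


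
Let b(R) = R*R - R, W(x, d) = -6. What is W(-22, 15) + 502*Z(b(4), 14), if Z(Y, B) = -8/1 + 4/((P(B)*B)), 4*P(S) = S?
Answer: -195070/49 ≈ -3981.0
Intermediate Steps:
P(S) = S/4
b(R) = R² - R
Z(Y, B) = -8 + 16/B² (Z(Y, B) = -8/1 + 4/(((B/4)*B)) = -8*1 + 4/((B²/4)) = -8 + 4*(4/B²) = -8 + 16/B²)
W(-22, 15) + 502*Z(b(4), 14) = -6 + 502*(-8 + 16/14²) = -6 + 502*(-8 + 16*(1/196)) = -6 + 502*(-8 + 4/49) = -6 + 502*(-388/49) = -6 - 194776/49 = -195070/49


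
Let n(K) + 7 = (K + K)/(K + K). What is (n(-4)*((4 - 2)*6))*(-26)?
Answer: 1872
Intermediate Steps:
n(K) = -6 (n(K) = -7 + (K + K)/(K + K) = -7 + (2*K)/((2*K)) = -7 + (2*K)*(1/(2*K)) = -7 + 1 = -6)
(n(-4)*((4 - 2)*6))*(-26) = -6*(4 - 2)*6*(-26) = -12*6*(-26) = -6*12*(-26) = -72*(-26) = 1872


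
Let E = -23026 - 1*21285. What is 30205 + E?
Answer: -14106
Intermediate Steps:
E = -44311 (E = -23026 - 21285 = -44311)
30205 + E = 30205 - 44311 = -14106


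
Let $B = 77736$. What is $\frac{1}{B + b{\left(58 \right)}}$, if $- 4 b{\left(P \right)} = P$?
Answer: $\frac{2}{155443} \approx 1.2866 \cdot 10^{-5}$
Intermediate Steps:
$b{\left(P \right)} = - \frac{P}{4}$
$\frac{1}{B + b{\left(58 \right)}} = \frac{1}{77736 - \frac{29}{2}} = \frac{1}{\frac{155443}{2}} = \frac{2}{155443}$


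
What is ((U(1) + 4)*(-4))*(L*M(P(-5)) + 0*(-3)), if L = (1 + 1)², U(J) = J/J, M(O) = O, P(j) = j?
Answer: 400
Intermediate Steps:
U(J) = 1
L = 4 (L = 2² = 4)
((U(1) + 4)*(-4))*(L*M(P(-5)) + 0*(-3)) = ((1 + 4)*(-4))*(4*(-5) + 0*(-3)) = (5*(-4))*(-20 + 0) = -20*(-20) = 400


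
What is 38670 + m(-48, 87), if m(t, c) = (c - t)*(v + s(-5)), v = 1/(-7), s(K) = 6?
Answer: 276225/7 ≈ 39461.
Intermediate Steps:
v = -1/7 ≈ -0.14286
m(t, c) = -41*t/7 + 41*c/7 (m(t, c) = (c - t)*(-1/7 + 6) = (c - t)*(41/7) = -41*t/7 + 41*c/7)
38670 + m(-48, 87) = 38670 + (-41/7*(-48) + (41/7)*87) = 38670 + (1968/7 + 3567/7) = 38670 + 5535/7 = 276225/7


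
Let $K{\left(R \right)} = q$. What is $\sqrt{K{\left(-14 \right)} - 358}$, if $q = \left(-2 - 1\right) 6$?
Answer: $2 i \sqrt{94} \approx 19.391 i$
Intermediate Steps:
$q = -18$ ($q = \left(-3\right) 6 = -18$)
$K{\left(R \right)} = -18$
$\sqrt{K{\left(-14 \right)} - 358} = \sqrt{-18 - 358} = \sqrt{-376} = 2 i \sqrt{94}$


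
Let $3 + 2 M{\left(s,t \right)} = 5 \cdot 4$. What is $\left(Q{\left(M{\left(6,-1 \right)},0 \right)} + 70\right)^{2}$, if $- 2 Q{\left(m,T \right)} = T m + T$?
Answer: $4900$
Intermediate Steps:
$M{\left(s,t \right)} = \frac{17}{2}$ ($M{\left(s,t \right)} = - \frac{3}{2} + \frac{5 \cdot 4}{2} = - \frac{3}{2} + \frac{1}{2} \cdot 20 = - \frac{3}{2} + 10 = \frac{17}{2}$)
$Q{\left(m,T \right)} = - \frac{T}{2} - \frac{T m}{2}$ ($Q{\left(m,T \right)} = - \frac{T m + T}{2} = - \frac{T + T m}{2} = - \frac{T}{2} - \frac{T m}{2}$)
$\left(Q{\left(M{\left(6,-1 \right)},0 \right)} + 70\right)^{2} = \left(\left(- \frac{1}{2}\right) 0 \left(1 + \frac{17}{2}\right) + 70\right)^{2} = \left(\left(- \frac{1}{2}\right) 0 \cdot \frac{19}{2} + 70\right)^{2} = \left(0 + 70\right)^{2} = 70^{2} = 4900$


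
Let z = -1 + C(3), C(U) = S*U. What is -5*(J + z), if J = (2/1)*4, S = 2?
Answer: -65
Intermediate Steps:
C(U) = 2*U
J = 8 (J = (2*1)*4 = 2*4 = 8)
z = 5 (z = -1 + 2*3 = -1 + 6 = 5)
-5*(J + z) = -5*(8 + 5) = -5*13 = -1*65 = -65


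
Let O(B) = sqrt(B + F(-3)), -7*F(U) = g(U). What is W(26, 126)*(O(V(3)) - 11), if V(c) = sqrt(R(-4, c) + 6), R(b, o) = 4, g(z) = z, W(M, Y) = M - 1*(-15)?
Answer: -451 + 41*sqrt(21 + 49*sqrt(10))/7 ≈ -373.31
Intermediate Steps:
W(M, Y) = 15 + M (W(M, Y) = M + 15 = 15 + M)
F(U) = -U/7
V(c) = sqrt(10) (V(c) = sqrt(4 + 6) = sqrt(10))
O(B) = sqrt(3/7 + B) (O(B) = sqrt(B - 1/7*(-3)) = sqrt(B + 3/7) = sqrt(3/7 + B))
W(26, 126)*(O(V(3)) - 11) = (15 + 26)*(sqrt(21 + 49*sqrt(10))/7 - 11) = 41*(-11 + sqrt(21 + 49*sqrt(10))/7) = -451 + 41*sqrt(21 + 49*sqrt(10))/7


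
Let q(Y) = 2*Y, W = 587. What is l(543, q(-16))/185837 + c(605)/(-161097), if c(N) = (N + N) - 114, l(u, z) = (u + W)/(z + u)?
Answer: -103897087262/15298207209579 ≈ -0.0067915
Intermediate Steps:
l(u, z) = (587 + u)/(u + z) (l(u, z) = (u + 587)/(z + u) = (587 + u)/(u + z))
c(N) = -114 + 2*N (c(N) = 2*N - 114 = -114 + 2*N)
l(543, q(-16))/185837 + c(605)/(-161097) = ((587 + 543)/(543 + 2*(-16)))/185837 + (-114 + 2*605)/(-161097) = (1130/(543 - 32))*(1/185837) + (-114 + 1210)*(-1/161097) = (1130/511)*(1/185837) + 1096*(-1/161097) = ((1/511)*1130)*(1/185837) - 1096/161097 = (1130/511)*(1/185837) - 1096/161097 = 1130/94962707 - 1096/161097 = -103897087262/15298207209579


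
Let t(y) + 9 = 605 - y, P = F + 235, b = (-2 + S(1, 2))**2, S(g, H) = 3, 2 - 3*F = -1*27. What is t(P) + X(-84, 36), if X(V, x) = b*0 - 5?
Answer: 1039/3 ≈ 346.33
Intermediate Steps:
F = 29/3 (F = 2/3 - (-1)*27/3 = 2/3 - 1/3*(-27) = 2/3 + 9 = 29/3 ≈ 9.6667)
b = 1 (b = (-2 + 3)**2 = 1**2 = 1)
X(V, x) = -5 (X(V, x) = 1*0 - 5 = 0 - 5 = -5)
P = 734/3 (P = 29/3 + 235 = 734/3 ≈ 244.67)
t(y) = 596 - y (t(y) = -9 + (605 - y) = 596 - y)
t(P) + X(-84, 36) = (596 - 1*734/3) - 5 = (596 - 734/3) - 5 = 1054/3 - 5 = 1039/3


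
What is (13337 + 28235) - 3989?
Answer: 37583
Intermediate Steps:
(13337 + 28235) - 3989 = 41572 - 3989 = 37583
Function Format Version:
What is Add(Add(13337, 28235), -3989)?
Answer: 37583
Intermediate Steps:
Add(Add(13337, 28235), -3989) = Add(41572, -3989) = 37583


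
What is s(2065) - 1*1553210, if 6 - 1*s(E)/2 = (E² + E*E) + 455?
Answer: -18611008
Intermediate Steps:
s(E) = -898 - 4*E² (s(E) = 12 - 2*((E² + E*E) + 455) = 12 - 2*((E² + E²) + 455) = 12 - 2*(2*E² + 455) = 12 - 2*(455 + 2*E²) = 12 + (-910 - 4*E²) = -898 - 4*E²)
s(2065) - 1*1553210 = (-898 - 4*2065²) - 1*1553210 = (-898 - 4*4264225) - 1553210 = (-898 - 17056900) - 1553210 = -17057798 - 1553210 = -18611008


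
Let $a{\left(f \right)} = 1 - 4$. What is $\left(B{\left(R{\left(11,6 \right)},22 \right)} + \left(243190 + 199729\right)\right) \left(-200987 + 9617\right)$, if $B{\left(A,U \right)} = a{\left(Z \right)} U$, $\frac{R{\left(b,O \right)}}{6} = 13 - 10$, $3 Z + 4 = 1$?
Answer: $-84748778610$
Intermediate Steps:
$Z = -1$ ($Z = - \frac{4}{3} + \frac{1}{3} \cdot 1 = - \frac{4}{3} + \frac{1}{3} = -1$)
$R{\left(b,O \right)} = 18$ ($R{\left(b,O \right)} = 6 \left(13 - 10\right) = 6 \cdot 3 = 18$)
$a{\left(f \right)} = -3$ ($a{\left(f \right)} = 1 - 4 = -3$)
$B{\left(A,U \right)} = - 3 U$
$\left(B{\left(R{\left(11,6 \right)},22 \right)} + \left(243190 + 199729\right)\right) \left(-200987 + 9617\right) = \left(\left(-3\right) 22 + \left(243190 + 199729\right)\right) \left(-200987 + 9617\right) = \left(-66 + 442919\right) \left(-191370\right) = 442853 \left(-191370\right) = -84748778610$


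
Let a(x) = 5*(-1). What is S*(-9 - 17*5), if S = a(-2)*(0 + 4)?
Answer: 1880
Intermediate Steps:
a(x) = -5
S = -20 (S = -5*(0 + 4) = -5*4 = -20)
S*(-9 - 17*5) = -20*(-9 - 17*5) = -20*(-9 - 85) = -20*(-94) = 1880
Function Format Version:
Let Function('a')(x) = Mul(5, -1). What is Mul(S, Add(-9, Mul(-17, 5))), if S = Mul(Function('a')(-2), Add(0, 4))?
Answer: 1880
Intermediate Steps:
Function('a')(x) = -5
S = -20 (S = Mul(-5, Add(0, 4)) = Mul(-5, 4) = -20)
Mul(S, Add(-9, Mul(-17, 5))) = Mul(-20, Add(-9, Mul(-17, 5))) = Mul(-20, Add(-9, -85)) = Mul(-20, -94) = 1880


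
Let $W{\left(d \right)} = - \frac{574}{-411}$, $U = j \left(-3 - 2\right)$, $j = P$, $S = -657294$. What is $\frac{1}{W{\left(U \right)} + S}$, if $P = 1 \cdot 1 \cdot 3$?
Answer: $- \frac{411}{270147260} \approx -1.5214 \cdot 10^{-6}$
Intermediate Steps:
$P = 3$ ($P = 1 \cdot 3 = 3$)
$j = 3$
$U = -15$ ($U = 3 \left(-3 - 2\right) = 3 \left(-5\right) = -15$)
$W{\left(d \right)} = \frac{574}{411}$ ($W{\left(d \right)} = \left(-574\right) \left(- \frac{1}{411}\right) = \frac{574}{411}$)
$\frac{1}{W{\left(U \right)} + S} = \frac{1}{\frac{574}{411} - 657294} = \frac{1}{- \frac{270147260}{411}} = - \frac{411}{270147260}$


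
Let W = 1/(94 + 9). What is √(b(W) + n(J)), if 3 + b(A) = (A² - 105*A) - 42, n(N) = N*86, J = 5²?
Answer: √22321131/103 ≈ 45.869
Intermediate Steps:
J = 25
W = 1/103 ≈ 0.0097087
n(N) = 86*N
b(A) = -45 + A² - 105*A (b(A) = -3 + ((A² - 105*A) - 42) = -3 + (-42 + A² - 105*A) = -45 + A² - 105*A)
√(b(W) + n(J)) = √((-45 + (1/103)² - 105*1/103) + 86*25) = √((-45 + 1/10609 - 105/103) + 2150) = √(-488219/10609 + 2150) = √(22321131/10609) = √22321131/103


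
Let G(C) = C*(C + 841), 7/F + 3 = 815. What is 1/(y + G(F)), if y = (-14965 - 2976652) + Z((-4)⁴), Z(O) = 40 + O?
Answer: -13456/40251117819 ≈ -3.3430e-7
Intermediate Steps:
F = 1/116 (F = 7/(-3 + 815) = 7/812 = 7*(1/812) = 1/116 ≈ 0.0086207)
G(C) = C*(841 + C)
y = -2991321 (y = (-14965 - 2976652) + (40 + (-4)⁴) = -2991617 + (40 + 256) = -2991617 + 296 = -2991321)
1/(y + G(F)) = 1/(-2991321 + (841 + 1/116)/116) = 1/(-2991321 + (1/116)*(97557/116)) = 1/(-2991321 + 97557/13456) = 1/(-40251117819/13456) = -13456/40251117819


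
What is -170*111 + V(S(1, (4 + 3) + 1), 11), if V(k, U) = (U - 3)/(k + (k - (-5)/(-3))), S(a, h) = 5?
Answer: -471726/25 ≈ -18869.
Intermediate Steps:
V(k, U) = (-3 + U)/(-5/3 + 2*k) (V(k, U) = (-3 + U)/(k + (k - (-5)*(-1)/3)) = (-3 + U)/(k + (k - 1*5/3)) = (-3 + U)/(k + (k - 5/3)) = (-3 + U)/(k + (-5/3 + k)) = (-3 + U)/(-5/3 + 2*k))
-170*111 + V(S(1, (4 + 3) + 1), 11) = -170*111 + 3*(-3 + 11)/(-5 + 6*5) = -18870 + 3*8/(-5 + 30) = -18870 + 3*8/25 = -18870 + 3*(1/25)*8 = -18870 + 24/25 = -471726/25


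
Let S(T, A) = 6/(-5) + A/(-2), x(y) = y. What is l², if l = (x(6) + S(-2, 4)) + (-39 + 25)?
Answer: 3136/25 ≈ 125.44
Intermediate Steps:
S(T, A) = -6/5 - A/2 (S(T, A) = 6*(-⅕) + A*(-½) = -6/5 - A/2)
l = -56/5 (l = (6 + (-6/5 - ½*4)) + (-39 + 25) = (6 + (-6/5 - 2)) - 14 = (6 - 16/5) - 14 = 14/5 - 14 = -56/5 ≈ -11.200)
l² = (-56/5)² = 3136/25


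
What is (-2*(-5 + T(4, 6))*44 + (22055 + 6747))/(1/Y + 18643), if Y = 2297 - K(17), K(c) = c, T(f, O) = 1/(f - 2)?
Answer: 66571440/42506041 ≈ 1.5662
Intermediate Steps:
T(f, O) = 1/(-2 + f)
Y = 2280 (Y = 2297 - 1*17 = 2297 - 17 = 2280)
(-2*(-5 + T(4, 6))*44 + (22055 + 6747))/(1/Y + 18643) = (-2*(-5 + 1/(-2 + 4))*44 + (22055 + 6747))/(1/2280 + 18643) = (-2*(-5 + 1/2)*44 + 28802)/(1/2280 + 18643) = (-2*(-5 + 1/2)*44 + 28802)/(42506041/2280) = (-2*(-9/2)*44 + 28802)*(2280/42506041) = (9*44 + 28802)*(2280/42506041) = (396 + 28802)*(2280/42506041) = 29198*(2280/42506041) = 66571440/42506041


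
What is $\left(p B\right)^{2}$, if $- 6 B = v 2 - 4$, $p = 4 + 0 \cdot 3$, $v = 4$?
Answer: $\frac{64}{9} \approx 7.1111$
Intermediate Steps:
$p = 4$ ($p = 4 + 0 = 4$)
$B = - \frac{2}{3}$ ($B = - \frac{4 \cdot 2 - 4}{6} = - \frac{8 - 4}{6} = \left(- \frac{1}{6}\right) 4 = - \frac{2}{3} \approx -0.66667$)
$\left(p B\right)^{2} = \left(4 \left(- \frac{2}{3}\right)\right)^{2} = \left(- \frac{8}{3}\right)^{2} = \frac{64}{9}$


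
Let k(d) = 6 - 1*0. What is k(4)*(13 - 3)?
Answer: 60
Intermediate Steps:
k(d) = 6 (k(d) = 6 + 0 = 6)
k(4)*(13 - 3) = 6*(13 - 3) = 6*10 = 60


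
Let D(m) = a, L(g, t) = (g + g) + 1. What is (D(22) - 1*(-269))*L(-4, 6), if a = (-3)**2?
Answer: -1946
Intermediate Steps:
L(g, t) = 1 + 2*g (L(g, t) = 2*g + 1 = 1 + 2*g)
a = 9
D(m) = 9
(D(22) - 1*(-269))*L(-4, 6) = (9 - 1*(-269))*(1 + 2*(-4)) = (9 + 269)*(1 - 8) = 278*(-7) = -1946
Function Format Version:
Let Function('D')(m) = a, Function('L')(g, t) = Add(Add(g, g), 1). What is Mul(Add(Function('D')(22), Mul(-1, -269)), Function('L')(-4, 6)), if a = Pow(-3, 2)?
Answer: -1946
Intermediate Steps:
Function('L')(g, t) = Add(1, Mul(2, g)) (Function('L')(g, t) = Add(Mul(2, g), 1) = Add(1, Mul(2, g)))
a = 9
Function('D')(m) = 9
Mul(Add(Function('D')(22), Mul(-1, -269)), Function('L')(-4, 6)) = Mul(Add(9, Mul(-1, -269)), Add(1, Mul(2, -4))) = Mul(Add(9, 269), Add(1, -8)) = Mul(278, -7) = -1946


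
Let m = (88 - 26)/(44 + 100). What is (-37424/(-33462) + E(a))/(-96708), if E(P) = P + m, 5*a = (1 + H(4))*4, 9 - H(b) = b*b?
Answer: 2175727/64720861920 ≈ 3.3617e-5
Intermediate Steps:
H(b) = 9 - b**2 (H(b) = 9 - b*b = 9 - b**2)
a = -24/5 (a = ((1 + (9 - 1*4**2))*4)/5 = ((1 + (9 - 1*16))*4)/5 = ((1 + (9 - 16))*4)/5 = ((1 - 7)*4)/5 = (-6*4)/5 = (1/5)*(-24) = -24/5 ≈ -4.8000)
m = 31/72 (m = 62/144 = 62*(1/144) = 31/72 ≈ 0.43056)
E(P) = 31/72 + P (E(P) = P + 31/72 = 31/72 + P)
(-37424/(-33462) + E(a))/(-96708) = (-37424/(-33462) + (31/72 - 24/5))/(-96708) = (-37424*(-1/33462) - 1573/360)*(-1/96708) = (18712/16731 - 1573/360)*(-1/96708) = -2175727/669240*(-1/96708) = 2175727/64720861920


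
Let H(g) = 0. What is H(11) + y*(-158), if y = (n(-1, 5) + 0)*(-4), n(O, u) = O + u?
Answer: 2528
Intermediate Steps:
y = -16 (y = ((-1 + 5) + 0)*(-4) = (4 + 0)*(-4) = 4*(-4) = -16)
H(11) + y*(-158) = 0 - 16*(-158) = 0 + 2528 = 2528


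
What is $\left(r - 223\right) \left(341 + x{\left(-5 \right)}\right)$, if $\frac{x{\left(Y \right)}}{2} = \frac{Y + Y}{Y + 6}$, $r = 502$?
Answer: $89559$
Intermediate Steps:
$x{\left(Y \right)} = \frac{4 Y}{6 + Y}$ ($x{\left(Y \right)} = 2 \frac{Y + Y}{Y + 6} = 2 \frac{2 Y}{6 + Y} = \frac{4 Y}{6 + Y}$)
$\left(r - 223\right) \left(341 + x{\left(-5 \right)}\right) = \left(502 - 223\right) \left(341 + 4 \left(-5\right) \frac{1}{6 - 5}\right) = 279 \left(341 + 4 \left(-5\right) 1^{-1}\right) = 279 \left(341 + 4 \left(-5\right) 1\right) = 279 \left(341 - 20\right) = 279 \cdot 321 = 89559$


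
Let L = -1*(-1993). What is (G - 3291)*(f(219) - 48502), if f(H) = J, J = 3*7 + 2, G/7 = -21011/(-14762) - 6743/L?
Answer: 4713471054150853/29420666 ≈ 1.6021e+8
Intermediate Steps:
L = 1993
G = -403656701/29420666 (G = 7*(-21011/(-14762) - 6743/1993) = 7*(-21011*(-1/14762) - 6743*1/1993) = 7*(21011/14762 - 6743/1993) = 7*(-57665243/29420666) = -403656701/29420666 ≈ -13.720)
J = 23 (J = 21 + 2 = 23)
f(H) = 23
(G - 3291)*(f(219) - 48502) = (-403656701/29420666 - 3291)*(23 - 48502) = -97227068507/29420666*(-48479) = 4713471054150853/29420666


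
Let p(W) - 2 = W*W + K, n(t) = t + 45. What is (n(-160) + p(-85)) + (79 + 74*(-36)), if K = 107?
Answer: 4634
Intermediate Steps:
n(t) = 45 + t
p(W) = 109 + W² (p(W) = 2 + (W*W + 107) = 2 + (W² + 107) = 2 + (107 + W²) = 109 + W²)
(n(-160) + p(-85)) + (79 + 74*(-36)) = ((45 - 160) + (109 + (-85)²)) + (79 + 74*(-36)) = (-115 + (109 + 7225)) + (79 - 2664) = (-115 + 7334) - 2585 = 7219 - 2585 = 4634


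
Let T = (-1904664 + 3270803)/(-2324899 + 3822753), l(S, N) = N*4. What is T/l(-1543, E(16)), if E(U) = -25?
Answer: -1366139/149785400 ≈ -0.0091206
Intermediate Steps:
l(S, N) = 4*N
T = 1366139/1497854 ≈ 0.91206
T/l(-1543, E(16)) = 1366139/(1497854*((4*(-25)))) = (1366139/1497854)/(-100) = (1366139/1497854)*(-1/100) = -1366139/149785400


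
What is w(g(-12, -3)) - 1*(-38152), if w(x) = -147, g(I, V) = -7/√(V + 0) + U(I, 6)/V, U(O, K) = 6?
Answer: 38005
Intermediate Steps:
g(I, V) = -7/√V + 6/V (g(I, V) = -7/√(V + 0) + 6/V = -7/√V + 6/V)
w(g(-12, -3)) - 1*(-38152) = -147 - 1*(-38152) = -147 + 38152 = 38005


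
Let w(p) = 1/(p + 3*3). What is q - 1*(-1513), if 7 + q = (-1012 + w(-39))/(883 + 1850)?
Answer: 123446579/81990 ≈ 1505.6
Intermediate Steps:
w(p) = 1/(9 + p) (w(p) = 1/(p + 9) = 1/(9 + p))
q = -604291/81990 (q = -7 + (-1012 + 1/(9 - 39))/(883 + 1850) = -7 + (-1012 + 1/(-30))/2733 = -7 + (-1012 - 1/30)*(1/2733) = -7 - 30361/30*1/2733 = -7 - 30361/81990 = -604291/81990 ≈ -7.3703)
q - 1*(-1513) = -604291/81990 - 1*(-1513) = -604291/81990 + 1513 = 123446579/81990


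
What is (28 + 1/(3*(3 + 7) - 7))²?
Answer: 416025/529 ≈ 786.44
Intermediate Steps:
(28 + 1/(3*(3 + 7) - 7))² = (28 + 1/(3*10 - 7))² = (28 + 1/(30 - 7))² = (28 + 1/23)² = (645/23)² = 416025/529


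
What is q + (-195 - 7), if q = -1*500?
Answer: -702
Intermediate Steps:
q = -500
q + (-195 - 7) = -500 + (-195 - 7) = -500 - 202 = -702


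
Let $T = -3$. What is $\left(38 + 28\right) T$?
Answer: $-198$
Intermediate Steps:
$\left(38 + 28\right) T = \left(38 + 28\right) \left(-3\right) = 66 \left(-3\right) = -198$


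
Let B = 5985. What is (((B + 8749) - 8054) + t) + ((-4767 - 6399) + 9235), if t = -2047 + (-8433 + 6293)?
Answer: 562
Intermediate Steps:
t = -4187 (t = -2047 - 2140 = -4187)
(((B + 8749) - 8054) + t) + ((-4767 - 6399) + 9235) = (((5985 + 8749) - 8054) - 4187) + ((-4767 - 6399) + 9235) = ((14734 - 8054) - 4187) + (-11166 + 9235) = (6680 - 4187) - 1931 = 2493 - 1931 = 562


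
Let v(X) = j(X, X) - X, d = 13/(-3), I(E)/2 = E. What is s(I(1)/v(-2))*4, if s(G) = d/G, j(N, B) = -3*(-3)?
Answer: -286/3 ≈ -95.333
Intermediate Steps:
I(E) = 2*E
j(N, B) = 9
d = -13/3 (d = 13*(-⅓) = -13/3 ≈ -4.3333)
v(X) = 9 - X
s(G) = -13/(3*G)
s(I(1)/v(-2))*4 = -13/(3*((2*1)/(9 - 1*(-2))))*4 = -13/(3*(2/(9 + 2)))*4 = -13/(3*(2/11))*4 = -13/(3*(2*(1/11)))*4 = -13/(3*2/11)*4 = -13/3*11/2*4 = -143/6*4 = -286/3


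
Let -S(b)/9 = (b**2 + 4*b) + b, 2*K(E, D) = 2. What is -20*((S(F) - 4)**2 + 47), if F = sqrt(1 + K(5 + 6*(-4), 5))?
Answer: -91620 - 39600*sqrt(2) ≈ -1.4762e+5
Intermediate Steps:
K(E, D) = 1 (K(E, D) = (1/2)*2 = 1)
F = sqrt(2) (F = sqrt(1 + 1) = sqrt(2) ≈ 1.4142)
S(b) = -45*b - 9*b**2 (S(b) = -9*((b**2 + 4*b) + b) = -9*(b**2 + 5*b) = -45*b - 9*b**2)
-20*((S(F) - 4)**2 + 47) = -20*((-9*sqrt(2)*(5 + sqrt(2)) - 4)**2 + 47) = -20*((-4 - 9*sqrt(2)*(5 + sqrt(2)))**2 + 47) = -20*(47 + (-4 - 9*sqrt(2)*(5 + sqrt(2)))**2) = -940 - 20*(-4 - 9*sqrt(2)*(5 + sqrt(2)))**2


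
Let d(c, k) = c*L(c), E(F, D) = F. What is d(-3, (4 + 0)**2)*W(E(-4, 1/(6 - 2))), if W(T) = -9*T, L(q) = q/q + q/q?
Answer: -216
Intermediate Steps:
L(q) = 2 (L(q) = 1 + 1 = 2)
d(c, k) = 2*c (d(c, k) = c*2 = 2*c)
d(-3, (4 + 0)**2)*W(E(-4, 1/(6 - 2))) = (2*(-3))*(-9*(-4)) = -6*36 = -216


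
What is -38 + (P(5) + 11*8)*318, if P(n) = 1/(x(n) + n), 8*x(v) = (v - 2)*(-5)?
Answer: 701194/25 ≈ 28048.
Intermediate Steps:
x(v) = 5/4 - 5*v/8 (x(v) = ((v - 2)*(-5))/8 = ((-2 + v)*(-5))/8 = (10 - 5*v)/8 = 5/4 - 5*v/8)
P(n) = 1/(5/4 + 3*n/8) (P(n) = 1/((5/4 - 5*n/8) + n) = 1/(5/4 + 3*n/8))
-38 + (P(5) + 11*8)*318 = -38 + (8/(10 + 3*5) + 11*8)*318 = -38 + (8/(10 + 15) + 88)*318 = -38 + (8/25 + 88)*318 = -38 + (2208/25)*318 = -38 + 702144/25 = 701194/25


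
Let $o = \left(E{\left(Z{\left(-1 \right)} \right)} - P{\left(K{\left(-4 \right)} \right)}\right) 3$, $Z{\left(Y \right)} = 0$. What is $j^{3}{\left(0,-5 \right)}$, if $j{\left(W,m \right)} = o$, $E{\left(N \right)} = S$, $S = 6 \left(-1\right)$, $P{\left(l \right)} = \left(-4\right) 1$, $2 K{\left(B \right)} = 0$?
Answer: $-216$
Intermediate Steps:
$K{\left(B \right)} = 0$ ($K{\left(B \right)} = \frac{1}{2} \cdot 0 = 0$)
$P{\left(l \right)} = -4$
$S = -6$
$E{\left(N \right)} = -6$
$o = -6$ ($o = \left(-6 - -4\right) 3 = \left(-6 + 4\right) 3 = \left(-2\right) 3 = -6$)
$j{\left(W,m \right)} = -6$
$j^{3}{\left(0,-5 \right)} = \left(-6\right)^{3} = -216$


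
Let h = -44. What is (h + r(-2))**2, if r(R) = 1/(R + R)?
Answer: 31329/16 ≈ 1958.1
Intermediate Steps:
r(R) = 1/(2*R)
(h + r(-2))**2 = (-44 + (1/2)/(-2))**2 = (-44 + (1/2)*(-1/2))**2 = (-44 - 1/4)**2 = (-177/4)**2 = 31329/16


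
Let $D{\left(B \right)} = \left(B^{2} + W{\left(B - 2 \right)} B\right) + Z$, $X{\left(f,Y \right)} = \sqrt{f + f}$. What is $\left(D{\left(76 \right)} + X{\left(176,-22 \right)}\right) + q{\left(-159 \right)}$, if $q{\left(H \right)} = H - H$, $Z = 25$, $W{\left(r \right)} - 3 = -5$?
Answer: $5649 + 4 \sqrt{22} \approx 5667.8$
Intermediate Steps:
$W{\left(r \right)} = -2$ ($W{\left(r \right)} = 3 - 5 = -2$)
$X{\left(f,Y \right)} = \sqrt{2} \sqrt{f}$ ($X{\left(f,Y \right)} = \sqrt{2 f} = \sqrt{2} \sqrt{f}$)
$D{\left(B \right)} = 25 + B^{2} - 2 B$ ($D{\left(B \right)} = \left(B^{2} - 2 B\right) + 25 = 25 + B^{2} - 2 B$)
$q{\left(H \right)} = 0$
$\left(D{\left(76 \right)} + X{\left(176,-22 \right)}\right) + q{\left(-159 \right)} = \left(\left(25 + 76^{2} - 152\right) + \sqrt{2} \sqrt{176}\right) + 0 = \left(\left(25 + 5776 - 152\right) + \sqrt{2} \cdot 4 \sqrt{11}\right) + 0 = \left(5649 + 4 \sqrt{22}\right) + 0 = 5649 + 4 \sqrt{22}$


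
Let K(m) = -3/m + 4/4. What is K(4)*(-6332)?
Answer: -1583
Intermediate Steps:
K(m) = 1 - 3/m (K(m) = -3/m + 4*(¼) = -3/m + 1 = 1 - 3/m)
K(4)*(-6332) = ((-3 + 4)/4)*(-6332) = ((¼)*1)*(-6332) = (¼)*(-6332) = -1583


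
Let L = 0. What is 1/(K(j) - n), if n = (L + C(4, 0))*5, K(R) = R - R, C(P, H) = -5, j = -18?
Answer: 1/25 ≈ 0.040000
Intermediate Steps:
K(R) = 0
n = -25 (n = (0 - 5)*5 = -5*5 = -25)
1/(K(j) - n) = 1/(0 - 1*(-25)) = 1/(0 + 25) = 1/25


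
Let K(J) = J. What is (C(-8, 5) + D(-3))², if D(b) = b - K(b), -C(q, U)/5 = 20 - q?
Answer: 19600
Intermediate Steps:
C(q, U) = -100 + 5*q (C(q, U) = -5*(20 - q) = -100 + 5*q)
D(b) = 0 (D(b) = b - b = 0)
(C(-8, 5) + D(-3))² = ((-100 + 5*(-8)) + 0)² = ((-100 - 40) + 0)² = (-140 + 0)² = (-140)² = 19600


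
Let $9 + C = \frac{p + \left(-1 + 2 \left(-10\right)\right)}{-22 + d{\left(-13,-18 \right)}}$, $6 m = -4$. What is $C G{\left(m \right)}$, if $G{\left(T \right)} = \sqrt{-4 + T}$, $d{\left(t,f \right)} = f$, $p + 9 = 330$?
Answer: $- \frac{11 i \sqrt{42}}{2} \approx - 35.644 i$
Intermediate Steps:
$p = 321$ ($p = -9 + 330 = 321$)
$m = - \frac{2}{3}$ ($m = \frac{1}{6} \left(-4\right) = - \frac{2}{3} \approx -0.66667$)
$C = - \frac{33}{2}$ ($C = -9 + \frac{321 + \left(-1 + 2 \left(-10\right)\right)}{-22 - 18} = -9 + \frac{321 - 21}{-40} = -9 + \left(321 - 21\right) \left(- \frac{1}{40}\right) = -9 + 300 \left(- \frac{1}{40}\right) = -9 - \frac{15}{2} = - \frac{33}{2} \approx -16.5$)
$C G{\left(m \right)} = - \frac{33 \sqrt{-4 - \frac{2}{3}}}{2} = - \frac{33 \sqrt{- \frac{14}{3}}}{2} = - \frac{33 \frac{i \sqrt{42}}{3}}{2} = - \frac{11 i \sqrt{42}}{2}$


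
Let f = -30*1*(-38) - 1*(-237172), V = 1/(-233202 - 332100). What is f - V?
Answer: 134718250225/565302 ≈ 2.3831e+5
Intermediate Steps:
V = -1/565302 (V = 1/(-565302) = -1/565302 ≈ -1.7690e-6)
f = 238312 (f = -30*(-38) + 237172 = 1140 + 237172 = 238312)
f - V = 238312 - 1*(-1/565302) = 238312 + 1/565302 = 134718250225/565302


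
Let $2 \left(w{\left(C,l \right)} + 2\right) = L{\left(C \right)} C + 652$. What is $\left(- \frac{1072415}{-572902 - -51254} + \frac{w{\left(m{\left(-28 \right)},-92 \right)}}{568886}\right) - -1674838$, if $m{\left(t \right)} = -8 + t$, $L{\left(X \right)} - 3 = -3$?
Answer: $\frac{248511297164872453}{148379122064} \approx 1.6748 \cdot 10^{6}$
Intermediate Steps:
$L{\left(X \right)} = 0$ ($L{\left(X \right)} = 3 - 3 = 0$)
$w{\left(C,l \right)} = 324$ ($w{\left(C,l \right)} = -2 + \frac{0 C + 652}{2} = -2 + \frac{0 + 652}{2} = -2 + \frac{1}{2} \cdot 652 = -2 + 326 = 324$)
$\left(- \frac{1072415}{-572902 - -51254} + \frac{w{\left(m{\left(-28 \right)},-92 \right)}}{568886}\right) - -1674838 = \left(- \frac{1072415}{-572902 - -51254} + \frac{324}{568886}\right) - -1674838 = \left(- \frac{1072415}{-572902 + 51254} + 324 \cdot \frac{1}{568886}\right) + 1674838 = \left(- \frac{1072415}{-521648} + \frac{162}{284443}\right) + 1674838 = \left(\left(-1072415\right) \left(- \frac{1}{521648}\right) + \frac{162}{284443}\right) + 1674838 = \left(\frac{1072415}{521648} + \frac{162}{284443}\right) + 1674838 = \frac{305125446821}{148379122064} + 1674838 = \frac{248511297164872453}{148379122064}$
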